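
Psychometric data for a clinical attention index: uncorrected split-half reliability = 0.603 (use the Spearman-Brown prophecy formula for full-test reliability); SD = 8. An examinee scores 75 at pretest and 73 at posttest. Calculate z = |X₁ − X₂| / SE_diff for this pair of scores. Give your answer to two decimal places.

Full-length reliability (Spearman-Brown) = 2(0.603)/(1+0.603) ≈ 0.75234
SEM = 8.00000*√(1 − 0.75234) ≈ 3.98124
Standard error of the difference = 3.98124·√2 ≈ 5.63033
z = |75 − 73| / 5.63033 = 2 / 5.63033 ≈ 0.35522

0.36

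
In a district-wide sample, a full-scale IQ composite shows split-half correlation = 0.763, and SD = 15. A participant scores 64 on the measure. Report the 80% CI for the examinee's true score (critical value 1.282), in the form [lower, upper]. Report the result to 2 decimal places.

[56.95, 71.05]

Full-length reliability (Spearman-Brown) = 2(0.763)/(1+0.763) ≈ 0.86557
SEM = 15.00000·√(1 − 0.86557) ≈ 5.49970
Margin = 1.282 · 5.49970 ≈ 7.05062
Interval: (56.94938, 71.05062)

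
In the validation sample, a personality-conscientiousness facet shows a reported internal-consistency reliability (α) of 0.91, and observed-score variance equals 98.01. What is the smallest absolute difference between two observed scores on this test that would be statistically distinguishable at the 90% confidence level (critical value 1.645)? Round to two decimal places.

6.91

SD = √98.01 ≈ 9.90000
SEM = 9.90000 × √(1 − 0.91000) = 9.90000 × √0.09000 ≈ 9.90000 × 0.30000 ≈ 2.97000
Standard error of the difference = 2.97000·√2 ≈ 4.20021
Minimum reliable difference = 1.645 × SE_diff ≈ 1.645 × 4.20021 ≈ 6.90935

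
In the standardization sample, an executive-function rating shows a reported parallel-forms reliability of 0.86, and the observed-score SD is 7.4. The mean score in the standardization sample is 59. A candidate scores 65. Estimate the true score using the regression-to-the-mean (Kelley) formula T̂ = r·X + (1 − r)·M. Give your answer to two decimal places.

64.16

T̂ = r·X + (1 − r)·M = 0.8600*65 + 0.1400*59 = 55.9000 + 8.2600 ≈ 64.1600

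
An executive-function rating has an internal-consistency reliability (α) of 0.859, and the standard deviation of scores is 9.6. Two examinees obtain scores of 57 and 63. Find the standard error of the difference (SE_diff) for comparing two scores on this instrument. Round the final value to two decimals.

5.10

SEM = 9.6000×√(1 − 0.8590) ≈ 3.6048
SE_diff = SEM × √2 ≈ 3.6048 × 1.4142 ≈ 5.0980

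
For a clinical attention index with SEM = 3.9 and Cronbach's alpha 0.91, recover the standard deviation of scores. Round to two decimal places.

σ = SEM·(1 − r)^(−1/2) ≈ 3.9*3.333 ≈ 13.000

13.00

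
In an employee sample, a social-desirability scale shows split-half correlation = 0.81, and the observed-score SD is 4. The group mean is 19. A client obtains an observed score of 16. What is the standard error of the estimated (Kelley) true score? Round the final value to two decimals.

1.23

Full-length reliability (Spearman-Brown) = 2(0.81)/(1+0.81) ≃ 0.8950
SE_est = 4.0000·√[r(1 − r)] ≃ 1.2261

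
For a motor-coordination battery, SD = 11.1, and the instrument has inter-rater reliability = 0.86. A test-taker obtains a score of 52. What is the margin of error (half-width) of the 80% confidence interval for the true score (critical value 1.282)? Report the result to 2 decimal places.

SEM = 11.10000 · √(1 − 0.86000) = 11.10000 · √0.14000 ≈ 11.10000 · 0.37417 ≈ 4.15324
Half-width = 1.282·4.15324 ≈ 5.32445

5.32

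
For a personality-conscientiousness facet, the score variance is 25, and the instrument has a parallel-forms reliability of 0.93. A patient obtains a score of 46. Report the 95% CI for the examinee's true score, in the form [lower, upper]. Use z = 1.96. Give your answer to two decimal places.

σ = 25^(1/2) = 5.0000
SEM = 5.0000 × √(1 − 0.9300) = 5.0000 × √0.0700 ≈ 5.0000 × 0.2646 ≈ 1.3229
Half-width = 1.96×1.3229 ≈ 2.5928
95% CI: 46 ± 2.5928 = [43.4072, 48.5928]

[43.41, 48.59]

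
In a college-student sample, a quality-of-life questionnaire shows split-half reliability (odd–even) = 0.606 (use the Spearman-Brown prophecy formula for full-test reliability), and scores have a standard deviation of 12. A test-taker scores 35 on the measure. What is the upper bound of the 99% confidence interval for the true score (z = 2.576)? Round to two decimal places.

Spearman-Brown: r = 2(0.606) / (1 + 0.606) = 1.2120 / 1.6060 ≃ 0.7547
SEM = 12.0000·√(1 − 0.7547) ≃ 5.9437
Half-width = 2.576·5.9437 ≃ 15.3110
Upper bound: 35 + 15.3110 = 50.3110

50.31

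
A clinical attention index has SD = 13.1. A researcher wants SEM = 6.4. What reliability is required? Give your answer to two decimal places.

Required reliability = 1 − (SEM/SD)² = 1 − 0.239 ≈ 0.761

0.76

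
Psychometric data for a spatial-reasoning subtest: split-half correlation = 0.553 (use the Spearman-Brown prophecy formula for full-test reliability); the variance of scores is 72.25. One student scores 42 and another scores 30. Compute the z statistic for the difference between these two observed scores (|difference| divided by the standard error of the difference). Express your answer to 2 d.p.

SD = √72.25 = 8.50000
Spearman-Brown: r = 2(0.553) / (1 + 0.553) = 1.10600 / 1.55300 ≈ 0.71217
SEM = 8.50000·√(1 − 0.71217) ≈ 4.56023
SE_diff = √2 · SEM ≈ 6.44914
z = |42 − 30| / 6.44914 = 12 / 6.44914 ≈ 1.86071

1.86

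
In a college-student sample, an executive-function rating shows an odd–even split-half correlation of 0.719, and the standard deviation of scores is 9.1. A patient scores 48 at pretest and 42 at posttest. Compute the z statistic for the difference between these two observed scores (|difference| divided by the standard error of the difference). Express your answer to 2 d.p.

r_full = 2·0.719 / (1 + 0.719) ≈ 0.83653
SEM = 9.10000 * √(1 − 0.83653) = 9.10000 * √0.16347 ≈ 9.10000 * 0.40431 ≈ 3.67923
SE_diff = SEM * √2 ≈ 3.67923 * 1.41421 ≈ 5.20321
z = 6 / 5.20321 ≈ 1.15313

1.15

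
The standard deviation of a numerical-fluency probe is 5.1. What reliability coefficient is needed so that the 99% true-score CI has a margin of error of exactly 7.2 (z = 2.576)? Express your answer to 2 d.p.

Required SEM = 7.2 / 2.576 ≃ 2.7950
r = 1 − (SEM / SD)² = 1 − (2.7950 / 5.1)² ≃ 1 − 0.3004 ≃ 0.6996

0.70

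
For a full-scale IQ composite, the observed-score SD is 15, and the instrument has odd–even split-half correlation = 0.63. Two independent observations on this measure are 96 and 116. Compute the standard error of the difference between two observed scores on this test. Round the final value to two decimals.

r_full = 2·0.63 / (1 + 0.63) ≃ 0.7730
The standard error of measurement is 15.0000*√(1 − 0.7730) ≃ 15.0000*0.4764 ≃ 7.1466.
SE_diff = SEM * √2 ≃ 7.1466 * 1.4142 ≃ 10.1068

10.11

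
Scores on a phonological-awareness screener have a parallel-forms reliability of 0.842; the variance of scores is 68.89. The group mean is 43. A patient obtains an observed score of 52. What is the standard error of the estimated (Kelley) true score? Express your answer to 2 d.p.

σ = 68.89^(1/2) = 8.30000
SE_est = 8.30000·√[r(1 − r)] ≈ 3.02735

3.03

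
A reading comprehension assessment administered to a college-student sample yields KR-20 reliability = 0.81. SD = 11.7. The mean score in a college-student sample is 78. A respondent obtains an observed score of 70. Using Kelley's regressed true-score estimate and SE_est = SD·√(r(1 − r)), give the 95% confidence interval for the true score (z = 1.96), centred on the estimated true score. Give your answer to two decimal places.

T̂ = r·X + (1 − r)·M = 0.810·70 + 0.190·78 = 56.700 + 14.820 ≈ 71.520
SE_est = SD · √(r(1 − r)) = 11.700 · √0.154 ≈ 11.700 · 0.392 ≈ 4.590
95% CI: 71.520 ± 8.996 ≈ (62.524, 80.516)

[62.52, 80.52]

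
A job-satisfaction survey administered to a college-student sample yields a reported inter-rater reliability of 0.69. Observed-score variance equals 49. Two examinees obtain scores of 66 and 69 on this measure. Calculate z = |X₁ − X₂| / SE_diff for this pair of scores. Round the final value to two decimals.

σ = 49^(1/2) = 7.000
The standard error of measurement is 7.000×√(1 − 0.690) ≃ 7.000×0.557 ≃ 3.897.
SE_diff = SEM × √2 ≃ 3.897 × 1.414 ≃ 5.512
z = 3 / 5.512 ≃ 0.544

0.54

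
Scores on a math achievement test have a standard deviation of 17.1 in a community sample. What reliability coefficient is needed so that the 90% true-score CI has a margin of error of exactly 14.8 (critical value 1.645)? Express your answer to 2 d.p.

0.72

Required SEM = 14.8 / 1.645 ≈ 8.99696
r = 1 − (SEM / SD)² = 1 − (8.99696 / 17.1)² ≈ 1 − 0.27682 ≈ 0.72318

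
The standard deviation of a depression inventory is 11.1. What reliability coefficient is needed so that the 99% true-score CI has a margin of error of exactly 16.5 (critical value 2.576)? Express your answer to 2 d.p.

0.67

Required SEM = 16.5 / 2.576 ≈ 6.4053
r = 1 − (SEM / SD)² = 1 − (6.4053 / 11.1)² ≈ 1 − 0.3330 ≈ 0.6670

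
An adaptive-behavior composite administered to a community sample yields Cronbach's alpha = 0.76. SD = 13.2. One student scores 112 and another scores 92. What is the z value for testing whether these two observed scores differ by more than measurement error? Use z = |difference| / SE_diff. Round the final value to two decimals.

The standard error of measurement is 13.200×√(1 − 0.760) ≈ 13.200×0.490 ≈ 6.467.
SE_diff = √2 × SEM ≈ 9.145
z = |112 − 92| / 9.145 = 20 / 9.145 ≈ 2.187

2.19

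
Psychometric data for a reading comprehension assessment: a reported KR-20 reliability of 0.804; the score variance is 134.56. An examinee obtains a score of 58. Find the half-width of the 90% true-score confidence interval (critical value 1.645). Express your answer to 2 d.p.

8.45

σ = 134.56^(1/2) = 11.600
SEM = 11.600 * √(1 − 0.804) = 11.600 * √0.196 ≈ 11.600 * 0.443 ≈ 5.136
Half-width = 1.645*5.136 ≈ 8.448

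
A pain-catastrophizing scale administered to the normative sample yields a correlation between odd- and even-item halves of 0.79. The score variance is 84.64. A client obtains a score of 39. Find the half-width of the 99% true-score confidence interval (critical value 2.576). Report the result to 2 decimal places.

8.12

SD = √84.64 ≈ 9.20000
r_full = 2·0.79 / (1 + 0.79) ≈ 0.88268
SEM = 9.20000×√(1 − 0.88268) ≈ 3.15116
Half-width = 2.576×3.15116 ≈ 8.11740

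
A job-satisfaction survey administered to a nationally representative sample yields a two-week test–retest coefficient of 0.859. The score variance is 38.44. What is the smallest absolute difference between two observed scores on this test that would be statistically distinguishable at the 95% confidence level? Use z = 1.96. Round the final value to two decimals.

6.45

SD = √38.44 = 6.2000
SEM = 6.2000 * √(1 − 0.8590) = 6.2000 * √0.1410 ≈ 6.2000 * 0.3755 ≈ 2.3281
SE_diff = SEM * √2 ≈ 2.3281 * 1.4142 ≈ 3.2924
Smallest detectable difference = 1.96*3.2924 ≈ 6.4532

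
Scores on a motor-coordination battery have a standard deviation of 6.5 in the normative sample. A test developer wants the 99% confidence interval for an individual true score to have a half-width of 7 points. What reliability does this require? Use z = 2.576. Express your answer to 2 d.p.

0.83

SEM needed = half-width / z = 7/2.576 ≈ 2.7174
r = 1 − (2.7174/6.5)² ≈ 1 − 0.1748 ≈ 0.8252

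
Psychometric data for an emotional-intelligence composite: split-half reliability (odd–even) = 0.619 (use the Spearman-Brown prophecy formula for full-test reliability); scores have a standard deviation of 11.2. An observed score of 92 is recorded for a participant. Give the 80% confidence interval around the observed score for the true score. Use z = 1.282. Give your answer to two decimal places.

[85.03, 98.97]

Full-length reliability (Spearman-Brown) = 2(0.619)/(1+0.619) ≈ 0.76467
SEM = 11.20000×√(1 − 0.76467) ≈ 5.43322
Margin = 1.282 × 5.43322 ≈ 6.96538
80% CI: 92 ± 6.96538 = [85.03462, 98.96538]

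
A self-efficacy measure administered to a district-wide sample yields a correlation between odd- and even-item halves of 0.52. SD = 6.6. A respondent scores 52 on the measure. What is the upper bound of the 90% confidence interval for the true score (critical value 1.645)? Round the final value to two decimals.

58.10

Full-length reliability (Spearman-Brown) = 2(0.52)/(1+0.52) ≃ 0.6842
The standard error of measurement is 6.6000×√(1 − 0.6842) ≃ 6.6000×0.5620 ≃ 3.7089.
Half-width = 1.645×3.7089 ≃ 6.1011
Upper bound: 52 + 6.1011 = 58.1011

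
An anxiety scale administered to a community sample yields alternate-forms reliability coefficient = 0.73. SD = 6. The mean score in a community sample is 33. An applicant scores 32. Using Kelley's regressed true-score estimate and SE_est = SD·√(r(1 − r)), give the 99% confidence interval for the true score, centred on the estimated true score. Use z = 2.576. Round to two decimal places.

T̂ = 0.73000(32) + 0.27000(33) ≈ 32.27000
SE_est = 6.00000*√(0.73000*0.27000) ≈ 2.66376
CI = 32.27000 ± 2.576 * 2.66376 → [25.40816, 39.13184]

[25.41, 39.13]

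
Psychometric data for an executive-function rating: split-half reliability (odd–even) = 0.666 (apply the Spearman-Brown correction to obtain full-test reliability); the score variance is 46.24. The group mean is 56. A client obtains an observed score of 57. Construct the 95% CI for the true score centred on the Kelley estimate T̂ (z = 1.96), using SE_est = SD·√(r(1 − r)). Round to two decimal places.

[51.46, 62.14]

σ = 46.24^(1/2) = 6.8000
r_full = 2·0.666 / (1 + 0.666) ≃ 0.7995
T̂ = 0.7995(57) + 0.2005(56) ≃ 56.7995
SE_est = 6.8000×√(0.7995×0.2005) ≃ 2.7224
CI = 56.7995 ± 1.96 × 2.7224 → [51.4635, 62.1355]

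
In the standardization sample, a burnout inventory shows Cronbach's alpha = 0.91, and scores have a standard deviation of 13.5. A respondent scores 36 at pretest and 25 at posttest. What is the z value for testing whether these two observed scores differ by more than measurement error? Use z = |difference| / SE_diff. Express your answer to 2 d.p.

1.92

SEM = 13.500 × √(1 − 0.910) = 13.500 × √0.090 ≈ 13.500 × 0.300 ≈ 4.050
SE_diff = √2 × SEM ≈ 5.728
z = |36 − 25| / 5.728 = 11 / 5.728 ≈ 1.921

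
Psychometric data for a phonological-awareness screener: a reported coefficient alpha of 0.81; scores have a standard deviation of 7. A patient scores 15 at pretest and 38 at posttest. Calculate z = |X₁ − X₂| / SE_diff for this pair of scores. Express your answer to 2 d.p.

SEM = 7.00000 · √(1 − 0.81000) = 7.00000 · √0.19000 ≈ 7.00000 · 0.43589 ≈ 3.05123
Standard error of the difference = 3.05123·√2 ≈ 4.31509
z = |15 − 38| / 4.31509 = 23 / 4.31509 ≈ 5.33013

5.33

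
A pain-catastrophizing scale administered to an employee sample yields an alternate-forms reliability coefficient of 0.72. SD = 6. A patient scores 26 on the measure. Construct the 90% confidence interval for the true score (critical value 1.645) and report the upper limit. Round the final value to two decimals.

SEM = 6.000 × √(1 − 0.720) = 6.000 × √0.280 ≈ 6.000 × 0.529 ≈ 3.175
1.645 × SEM ≈ 5.223
Upper limit = 26 + 5.223 ≈ 31.223

31.22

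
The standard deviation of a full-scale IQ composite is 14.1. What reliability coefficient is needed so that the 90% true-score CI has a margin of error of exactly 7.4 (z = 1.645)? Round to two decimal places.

0.90

Required SEM = 7.4 / 1.645 ≈ 4.498
Required reliability = 1 − (SEM/SD)² = 1 − 0.102 ≈ 0.898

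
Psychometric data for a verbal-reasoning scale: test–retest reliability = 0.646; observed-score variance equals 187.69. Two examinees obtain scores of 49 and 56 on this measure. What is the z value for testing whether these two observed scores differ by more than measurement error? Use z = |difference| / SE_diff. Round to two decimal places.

σ = 187.69^(1/2) = 13.70000
The standard error of measurement is 13.70000·√(1 − 0.64600) ≈ 13.70000·0.59498 ≈ 8.15121.
Standard error of the difference = 8.15121·√2 ≈ 11.52755
z = |49 − 56| / 11.52755 = 7 / 11.52755 ≈ 0.60724

0.61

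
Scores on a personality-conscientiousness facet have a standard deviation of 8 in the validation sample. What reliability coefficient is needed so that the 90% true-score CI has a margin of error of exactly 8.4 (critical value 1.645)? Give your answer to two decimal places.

SEM needed = half-width / z = 8.4/1.645 ≈ 5.106
r = 1 − (5.106/8)² ≈ 1 − 0.407 ≈ 0.593

0.59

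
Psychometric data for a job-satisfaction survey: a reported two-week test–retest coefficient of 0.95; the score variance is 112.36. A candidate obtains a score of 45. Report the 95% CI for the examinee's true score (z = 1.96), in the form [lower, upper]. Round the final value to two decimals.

SD = √112.36 ≈ 10.600
SEM = 10.600·√(1 − 0.950) ≈ 2.370
Margin = 1.96 · 2.370 ≈ 4.646
Interval: (40.354, 49.646)

[40.35, 49.65]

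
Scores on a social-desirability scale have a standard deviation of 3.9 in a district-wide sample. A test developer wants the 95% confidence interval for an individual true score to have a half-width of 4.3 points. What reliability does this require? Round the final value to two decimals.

Required SEM = 4.3 / 1.96 ≈ 2.19388
Required reliability = 1 − (SEM/SD)² = 1 − 0.31644 ≈ 0.68356

0.68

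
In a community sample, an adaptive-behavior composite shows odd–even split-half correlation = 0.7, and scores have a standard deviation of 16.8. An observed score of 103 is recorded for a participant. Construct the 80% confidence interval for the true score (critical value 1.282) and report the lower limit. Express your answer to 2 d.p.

93.95

Full-length reliability (Spearman-Brown) = 2(0.7)/(1+0.7) ≈ 0.824
The standard error of measurement is 16.800*√(1 − 0.824) ≈ 16.800*0.420 ≈ 7.057.
Half-width = 1.282*7.057 ≈ 9.048
Lower bound: 103 − 9.048 = 93.952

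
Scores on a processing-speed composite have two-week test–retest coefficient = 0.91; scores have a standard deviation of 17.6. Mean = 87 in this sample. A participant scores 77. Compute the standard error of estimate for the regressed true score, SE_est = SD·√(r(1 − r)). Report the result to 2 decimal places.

SE_est = SD × √(r(1 − r)) = 17.6000 × √0.0819 ≈ 17.6000 × 0.2862 ≈ 5.0368

5.04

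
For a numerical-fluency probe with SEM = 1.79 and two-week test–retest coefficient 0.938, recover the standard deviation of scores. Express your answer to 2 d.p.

7.19

SD = SEM / √(1 − r) = 1.79 / √0.062 ≈ 1.79 / 0.249 ≈ 7.189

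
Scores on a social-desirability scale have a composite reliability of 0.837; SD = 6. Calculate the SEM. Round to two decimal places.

2.42

SEM = 6.000×√(1 − 0.837) ≃ 2.422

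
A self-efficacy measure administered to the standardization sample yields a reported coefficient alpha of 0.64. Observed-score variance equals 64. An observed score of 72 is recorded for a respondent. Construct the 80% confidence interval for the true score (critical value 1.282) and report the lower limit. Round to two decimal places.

65.85

σ = 64^(1/2) = 8.000
SEM = 8.000 · √(1 − 0.640) = 8.000 · √0.360 ≈ 8.000 · 0.600 ≈ 4.800
Margin = 1.282 · 4.800 ≈ 6.154
Lower bound: 72 − 6.154 = 65.846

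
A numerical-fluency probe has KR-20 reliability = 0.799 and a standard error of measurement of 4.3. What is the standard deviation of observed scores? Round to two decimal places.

9.59

SD = SEM / √(1 − r) = 4.3 / √0.2010 ≈ 4.3 / 0.4483 ≈ 9.5911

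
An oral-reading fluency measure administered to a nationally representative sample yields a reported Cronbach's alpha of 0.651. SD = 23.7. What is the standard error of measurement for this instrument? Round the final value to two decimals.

The standard error of measurement is 23.7000×√(1 − 0.6510) ≈ 23.7000×0.5908 ≈ 14.0011.

14.00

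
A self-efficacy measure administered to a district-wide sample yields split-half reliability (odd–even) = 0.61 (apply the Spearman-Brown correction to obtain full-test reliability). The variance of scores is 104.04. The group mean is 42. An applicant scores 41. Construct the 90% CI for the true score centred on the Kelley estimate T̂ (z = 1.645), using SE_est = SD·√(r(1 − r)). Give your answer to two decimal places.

SD = √104.04 = 10.200
r_full = 2·0.61 / (1 + 0.61) ≈ 0.758
Estimated true score = 0.758·41 + (1 − 0.758)·42 ≈ 41.242
SE_est = SD · √(r(1 − r)) = 10.200 · √0.184 ≈ 10.200 · 0.428 ≈ 4.370
CI = 41.242 ± 1.645 · 4.370 → [34.054, 48.431]

[34.05, 48.43]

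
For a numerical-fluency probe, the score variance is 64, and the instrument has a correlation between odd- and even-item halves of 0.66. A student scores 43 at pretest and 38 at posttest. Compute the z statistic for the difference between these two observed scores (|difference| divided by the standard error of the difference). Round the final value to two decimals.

σ = 64^(1/2) = 8.000
r_full = 2·0.66 / (1 + 0.66) ≈ 0.795
SEM = 8.000·√(1 − 0.795) ≈ 3.621
SE_diff = √2 · SEM ≈ 5.120
z = 5 / 5.120 ≈ 0.977

0.98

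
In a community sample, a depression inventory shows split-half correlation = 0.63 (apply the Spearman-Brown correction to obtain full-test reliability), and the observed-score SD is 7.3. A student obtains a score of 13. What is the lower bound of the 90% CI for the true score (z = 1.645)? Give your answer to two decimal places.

r_full = 2·0.63 / (1 + 0.63) ≈ 0.7730
SEM = 7.3000×√(1 − 0.7730) ≈ 3.4780
Half-width = 1.645×3.4780 ≈ 5.7213
Lower bound: 13 − 5.7213 = 7.2787

7.28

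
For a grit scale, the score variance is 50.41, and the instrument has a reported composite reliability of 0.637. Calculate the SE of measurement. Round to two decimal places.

SD = √50.41 ≈ 7.1000
The standard error of measurement is 7.1000·√(1 − 0.6370) ≈ 7.1000·0.6025 ≈ 4.2777.

4.28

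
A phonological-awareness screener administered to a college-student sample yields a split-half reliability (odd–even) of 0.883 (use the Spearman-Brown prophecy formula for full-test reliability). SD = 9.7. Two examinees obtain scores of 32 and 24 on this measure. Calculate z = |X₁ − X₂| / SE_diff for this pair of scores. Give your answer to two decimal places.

2.34

r_full = 2·0.883 / (1 + 0.883) ≈ 0.9379
SEM = 9.7000 · √(1 − 0.9379) = 9.7000 · √0.0621 ≈ 9.7000 · 0.2493 ≈ 2.4179
SE_diff = SEM · √2 ≈ 2.4179 · 1.4142 ≈ 3.4194
z = 8 / 3.4194 ≈ 2.3396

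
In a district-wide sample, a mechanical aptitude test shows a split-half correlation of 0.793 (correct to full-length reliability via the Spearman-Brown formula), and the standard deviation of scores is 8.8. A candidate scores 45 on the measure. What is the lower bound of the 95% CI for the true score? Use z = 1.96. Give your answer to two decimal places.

39.14

Spearman-Brown: r = 2(0.793) / (1 + 0.793) = 1.58600 / 1.79300 ≃ 0.88455
SEM = 8.80000 · √(1 − 0.88455) = 8.80000 · √0.11545 ≃ 8.80000 · 0.33978 ≃ 2.99004
Margin = 1.96 · 2.99004 ≃ 5.86049
Lower limit = 45 − 5.86049 ≃ 39.13951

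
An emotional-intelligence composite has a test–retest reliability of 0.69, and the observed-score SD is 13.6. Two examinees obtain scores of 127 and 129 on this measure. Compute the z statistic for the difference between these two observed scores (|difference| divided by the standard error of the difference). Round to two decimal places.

0.19

SEM = 13.60000 · √(1 − 0.69000) = 13.60000 · √0.31000 ≃ 13.60000 · 0.55678 ≃ 7.57216
SE_diff = SEM · √2 ≃ 7.57216 · 1.41421 ≃ 10.70865
z = 2 / 10.70865 ≃ 0.18676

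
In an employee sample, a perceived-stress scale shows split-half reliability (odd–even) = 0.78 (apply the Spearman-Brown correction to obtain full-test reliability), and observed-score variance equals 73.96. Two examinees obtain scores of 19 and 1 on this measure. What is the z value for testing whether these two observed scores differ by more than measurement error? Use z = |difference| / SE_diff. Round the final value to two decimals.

4.21

SD = √73.96 = 8.600
r_full = 2·0.78 / (1 + 0.78) ≈ 0.876
SEM = 8.600·√(1 − 0.876) ≈ 3.023
SE_diff = SEM · √2 ≈ 3.023 · 1.414 ≈ 4.276
z = |19 − 1| / 4.276 = 18 / 4.276 ≈ 4.210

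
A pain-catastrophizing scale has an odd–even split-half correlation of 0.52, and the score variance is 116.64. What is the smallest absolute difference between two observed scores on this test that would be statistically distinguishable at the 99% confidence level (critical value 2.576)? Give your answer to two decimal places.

22.11

SD = √116.64 = 10.8000
Spearman-Brown: r = 2(0.52) / (1 + 0.52) = 1.0400 / 1.5200 ≈ 0.6842
SEM = 10.8000×√(1 − 0.6842) ≈ 6.0691
SE_diff = SEM × √2 ≈ 6.0691 × 1.4142 ≈ 8.5830
Smallest detectable difference = 2.576×8.5830 ≈ 22.1097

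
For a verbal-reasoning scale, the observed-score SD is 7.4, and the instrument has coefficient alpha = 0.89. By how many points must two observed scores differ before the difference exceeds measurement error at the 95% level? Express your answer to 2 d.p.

6.80

SEM = 7.400·√(1 − 0.890) ≈ 2.454
SE_diff = √2 · SEM ≈ 3.471
Minimum reliable difference = 1.96 · SE_diff ≈ 1.96 · 3.471 ≈ 6.803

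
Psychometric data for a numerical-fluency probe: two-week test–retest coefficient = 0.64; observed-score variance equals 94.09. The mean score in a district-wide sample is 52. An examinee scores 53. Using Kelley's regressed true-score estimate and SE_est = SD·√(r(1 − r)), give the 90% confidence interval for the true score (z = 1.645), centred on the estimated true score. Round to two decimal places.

[44.98, 60.30]

SD = √94.09 ≈ 9.700
T̂ = r·X + (1 − r)·M = 0.640×53 + 0.360×52 = 33.920 + 18.720 ≈ 52.640
SE_est = SD × √(r(1 − r)) = 9.700 × √0.230 ≈ 9.700 × 0.480 ≈ 4.656
90% CI: 52.640 ± 7.659 ≈ (44.981, 60.299)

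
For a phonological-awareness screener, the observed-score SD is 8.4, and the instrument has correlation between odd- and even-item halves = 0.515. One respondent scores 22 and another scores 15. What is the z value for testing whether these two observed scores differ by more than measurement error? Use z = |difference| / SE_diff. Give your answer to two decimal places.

r_full = 2·0.515 / (1 + 0.515) ≈ 0.6799
SEM = 8.4000 * √(1 − 0.6799) = 8.4000 * √0.3201 ≈ 8.4000 * 0.5658 ≈ 4.7527
SE_diff = SEM * √2 ≈ 4.7527 * 1.4142 ≈ 6.7214
z = 7 / 6.7214 ≈ 1.0415

1.04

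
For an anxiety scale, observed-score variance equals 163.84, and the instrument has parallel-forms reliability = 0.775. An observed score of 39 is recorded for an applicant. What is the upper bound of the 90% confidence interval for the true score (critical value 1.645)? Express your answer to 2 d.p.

48.99

σ = 163.84^(1/2) = 12.800
SEM = 12.800×√(1 − 0.775) ≈ 6.072
1.645 × SEM ≈ 9.988
Upper bound: 39 + 9.988 = 48.988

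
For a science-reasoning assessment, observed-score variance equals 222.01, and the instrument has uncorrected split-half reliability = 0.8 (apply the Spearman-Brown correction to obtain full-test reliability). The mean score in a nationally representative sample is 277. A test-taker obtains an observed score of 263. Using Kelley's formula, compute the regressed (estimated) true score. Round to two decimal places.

Full-length reliability (Spearman-Brown) = 2(0.8)/(1+0.8) ≃ 0.8889
T̂ = r·X + (1 − r)·M = 0.8889*263 + 0.1111*277 ≃ 233.7778 + 30.7778 ≃ 264.5556

264.56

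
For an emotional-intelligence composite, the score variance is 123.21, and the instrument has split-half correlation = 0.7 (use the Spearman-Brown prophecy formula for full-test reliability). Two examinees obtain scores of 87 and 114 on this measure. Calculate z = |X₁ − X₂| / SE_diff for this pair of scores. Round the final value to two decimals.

4.09

SD = √123.21 = 11.1000
r_full = 2·0.7 / (1 + 0.7) ≈ 0.8235
The standard error of measurement is 11.1000·√(1 − 0.8235) ≈ 11.1000·0.4201 ≈ 4.6629.
SE_diff = SEM · √2 ≈ 4.6629 · 1.4142 ≈ 6.5944
z = 27 / 6.5944 ≈ 4.0944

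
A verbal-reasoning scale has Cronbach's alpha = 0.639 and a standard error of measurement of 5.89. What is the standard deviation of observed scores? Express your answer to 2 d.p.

9.80

σ = SEM·(1 − r)^(−1/2) ≈ 5.89*1.66436 ≈ 9.80306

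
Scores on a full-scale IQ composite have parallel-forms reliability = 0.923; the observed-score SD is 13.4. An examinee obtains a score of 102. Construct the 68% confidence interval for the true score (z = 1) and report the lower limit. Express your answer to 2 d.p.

98.28

SEM = 13.4000 · √(1 − 0.9230) = 13.4000 · √0.0770 ≈ 13.4000 · 0.2775 ≈ 3.7183
1 · SEM ≈ 3.7183
Lower bound: 102 − 3.7183 = 98.2817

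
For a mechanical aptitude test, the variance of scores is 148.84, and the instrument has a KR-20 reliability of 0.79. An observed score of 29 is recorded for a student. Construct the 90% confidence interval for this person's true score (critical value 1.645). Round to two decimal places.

σ = 148.84^(1/2) = 12.20000
The standard error of measurement is 12.20000*√(1 − 0.79000) ≃ 12.20000*0.45826 ≃ 5.59074.
Half-width = 1.645*5.59074 ≃ 9.19677
CI = 29 ± 9.19677 → [19.80323, 38.19677]

[19.80, 38.20]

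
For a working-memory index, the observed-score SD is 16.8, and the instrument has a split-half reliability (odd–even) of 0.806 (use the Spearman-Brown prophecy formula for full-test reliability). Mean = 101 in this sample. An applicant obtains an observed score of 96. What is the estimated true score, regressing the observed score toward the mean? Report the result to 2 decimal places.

Spearman-Brown: r = 2(0.806) / (1 + 0.806) = 1.61200 / 1.80600 ≈ 0.89258
T̂ = 0.89258(96) + 0.10742(101) ≈ 96.53710

96.54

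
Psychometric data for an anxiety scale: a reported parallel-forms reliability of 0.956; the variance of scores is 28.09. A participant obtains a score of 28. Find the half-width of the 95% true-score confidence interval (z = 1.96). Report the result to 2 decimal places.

SD = √28.09 ≈ 5.3000
SEM = 5.3000 * √(1 − 0.9560) = 5.3000 * √0.0440 ≈ 5.3000 * 0.2098 ≈ 1.1117
1.96 * SEM ≈ 2.1790

2.18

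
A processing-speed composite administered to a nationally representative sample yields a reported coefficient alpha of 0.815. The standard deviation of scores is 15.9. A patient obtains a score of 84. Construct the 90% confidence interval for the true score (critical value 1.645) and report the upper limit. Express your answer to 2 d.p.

95.25

SEM = 15.9000 * √(1 − 0.8150) = 15.9000 * √0.1850 ≈ 15.9000 * 0.4301 ≈ 6.8388
Half-width = 1.645*6.8388 ≈ 11.2499
Upper limit = 84 + 11.2499 ≈ 95.2499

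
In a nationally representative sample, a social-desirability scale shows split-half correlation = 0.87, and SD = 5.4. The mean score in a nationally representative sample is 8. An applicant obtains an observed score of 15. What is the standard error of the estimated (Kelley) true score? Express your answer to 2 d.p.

1.37

Spearman-Brown: r = 2(0.87) / (1 + 0.87) = 1.740 / 1.870 ≈ 0.930
SE_est = SD · √(r(1 − r)) = 5.400 · √0.065 ≈ 5.400 · 0.254 ≈ 1.373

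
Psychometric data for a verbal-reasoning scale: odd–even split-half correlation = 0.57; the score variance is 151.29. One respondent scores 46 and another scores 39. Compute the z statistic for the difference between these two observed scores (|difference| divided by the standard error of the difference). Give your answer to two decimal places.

SD = √151.29 ≈ 12.300
Spearman-Brown: r = 2(0.57) / (1 + 0.57) = 1.140 / 1.570 ≈ 0.726
SEM = 12.300·√(1 − 0.726) ≈ 6.437
SE_diff = SEM · √2 ≈ 6.437 · 1.414 ≈ 9.103
z = |46 − 39| / 9.103 = 7 / 9.103 ≈ 0.769

0.77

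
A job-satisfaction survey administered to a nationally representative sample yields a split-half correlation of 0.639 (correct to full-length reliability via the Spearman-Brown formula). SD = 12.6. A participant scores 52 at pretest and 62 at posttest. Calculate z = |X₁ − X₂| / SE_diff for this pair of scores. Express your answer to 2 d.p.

r_full = 2·0.639 / (1 + 0.639) ≈ 0.780
SEM = 12.600*√(1 − 0.780) ≈ 5.913
Standard error of the difference = 5.913·√2 ≈ 8.363
z = 10 / 8.363 ≈ 1.196

1.20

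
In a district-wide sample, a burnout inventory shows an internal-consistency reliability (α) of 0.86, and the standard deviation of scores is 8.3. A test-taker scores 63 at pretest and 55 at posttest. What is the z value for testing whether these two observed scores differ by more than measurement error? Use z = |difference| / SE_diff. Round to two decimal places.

1.82

SEM = 8.3000 · √(1 − 0.8600) = 8.3000 · √0.1400 ≈ 8.3000 · 0.3742 ≈ 3.1056
SE_diff = SEM · √2 ≈ 3.1056 · 1.4142 ≈ 4.3919
z = 8 / 4.3919 ≈ 1.8215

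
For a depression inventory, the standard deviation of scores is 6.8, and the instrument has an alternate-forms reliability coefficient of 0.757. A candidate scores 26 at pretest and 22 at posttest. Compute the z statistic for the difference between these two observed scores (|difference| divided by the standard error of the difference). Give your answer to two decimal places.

The standard error of measurement is 6.8000×√(1 − 0.7570) ≈ 6.8000×0.4930 ≈ 3.3521.
SE_diff = SEM × √2 ≈ 3.3521 × 1.4142 ≈ 4.7405
z = |26 − 22| / 4.7405 = 4 / 4.7405 ≈ 0.8438

0.84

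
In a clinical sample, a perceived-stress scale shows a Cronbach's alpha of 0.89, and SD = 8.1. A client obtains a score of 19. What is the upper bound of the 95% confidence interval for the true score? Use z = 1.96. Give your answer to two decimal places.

SEM = 8.100 × √(1 − 0.890) = 8.100 × √0.110 ≈ 8.100 × 0.332 ≈ 2.686
Margin = 1.96 × 2.686 ≈ 5.265
Upper bound: 19 + 5.265 = 24.265

24.27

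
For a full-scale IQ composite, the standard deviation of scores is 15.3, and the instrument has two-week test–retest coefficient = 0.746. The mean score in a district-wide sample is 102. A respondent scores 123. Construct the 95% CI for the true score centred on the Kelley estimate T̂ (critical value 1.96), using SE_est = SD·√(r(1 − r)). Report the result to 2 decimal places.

[104.61, 130.72]

Estimated true score = 0.7460×123 + (1 − 0.7460)×102 ≈ 117.6660
SE_est = SD × √(r(1 − r)) = 15.3000 × √0.1895 ≈ 15.3000 × 0.4353 ≈ 6.6601
CI = 117.6660 ± 1.96 × 6.6601 → [104.6123, 130.7197]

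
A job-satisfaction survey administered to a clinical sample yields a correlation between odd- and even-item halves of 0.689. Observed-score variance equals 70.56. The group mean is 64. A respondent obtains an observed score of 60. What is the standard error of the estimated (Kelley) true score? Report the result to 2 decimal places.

SD = √70.56 = 8.4000
Full-length reliability (Spearman-Brown) = 2(0.689)/(1+0.689) ≈ 0.8159
SE_est = 8.4000·√[r(1 − r)] ≈ 3.2558

3.26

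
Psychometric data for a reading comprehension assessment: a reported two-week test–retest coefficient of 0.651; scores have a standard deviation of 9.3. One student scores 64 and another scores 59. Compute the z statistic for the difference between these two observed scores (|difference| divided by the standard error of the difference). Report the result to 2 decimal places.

SEM = 9.3000 * √(1 − 0.6510) = 9.3000 * √0.3490 ≈ 9.3000 * 0.5908 ≈ 5.4941
Standard error of the difference = 5.4941·√2 ≈ 7.7698
z = |64 − 59| / 7.7698 = 5 / 7.7698 ≈ 0.6435

0.64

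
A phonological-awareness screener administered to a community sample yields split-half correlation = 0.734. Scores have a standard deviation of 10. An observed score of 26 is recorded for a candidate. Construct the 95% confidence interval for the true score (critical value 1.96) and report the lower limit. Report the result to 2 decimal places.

Full-length reliability (Spearman-Brown) = 2(0.734)/(1+0.734) ≈ 0.847
The standard error of measurement is 10.000·√(1 − 0.847) ≈ 10.000·0.392 ≈ 3.917.
Half-width = 1.96·3.917 ≈ 7.677
Lower bound: 26 − 7.677 = 18.323

18.32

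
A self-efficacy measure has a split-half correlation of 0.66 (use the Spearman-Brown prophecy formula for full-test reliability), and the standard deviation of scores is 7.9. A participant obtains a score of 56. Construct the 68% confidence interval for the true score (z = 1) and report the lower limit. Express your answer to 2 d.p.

Spearman-Brown: r = 2(0.66) / (1 + 0.66) = 1.3200 / 1.6600 ≈ 0.7952
The standard error of measurement is 7.9000*√(1 − 0.7952) ≈ 7.9000*0.4526 ≈ 3.5753.
Half-width = 1*3.5753 ≈ 3.5753
Lower bound: 56 − 3.5753 = 52.4247

52.42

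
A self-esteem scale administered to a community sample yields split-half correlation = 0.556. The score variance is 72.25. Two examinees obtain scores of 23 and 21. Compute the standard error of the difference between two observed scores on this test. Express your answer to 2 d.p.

SD = √72.25 = 8.500
Spearman-Brown: r = 2(0.556) / (1 + 0.556) = 1.112 / 1.556 ≈ 0.715
The standard error of measurement is 8.500*√(1 − 0.715) ≈ 8.500*0.534 ≈ 4.541.
SE_diff = √2 * SEM ≈ 6.421

6.42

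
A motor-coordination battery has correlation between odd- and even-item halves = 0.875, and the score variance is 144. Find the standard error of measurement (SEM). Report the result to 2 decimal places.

3.10

SD = √144 ≈ 12.0000
Spearman-Brown: r = 2(0.875) / (1 + 0.875) = 1.7500 / 1.8750 ≈ 0.9333
SEM = 12.0000 × √(1 − 0.9333) = 12.0000 × √0.0667 ≈ 12.0000 × 0.2582 ≈ 3.0984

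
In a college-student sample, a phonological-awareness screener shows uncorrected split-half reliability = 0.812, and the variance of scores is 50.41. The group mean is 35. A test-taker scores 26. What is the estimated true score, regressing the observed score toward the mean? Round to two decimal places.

26.93

Spearman-Brown: r = 2(0.812) / (1 + 0.812) = 1.62400 / 1.81200 ≃ 0.89625
Estimated true score = 0.89625*26 + (1 − 0.89625)*35 ≃ 26.93377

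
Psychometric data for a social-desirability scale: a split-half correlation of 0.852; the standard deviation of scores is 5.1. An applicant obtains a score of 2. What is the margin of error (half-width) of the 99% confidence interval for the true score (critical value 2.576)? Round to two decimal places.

Full-length reliability (Spearman-Brown) = 2(0.852)/(1+0.852) ≃ 0.9201
SEM = 5.1000 · √(1 − 0.9201) = 5.1000 · √0.0799 ≃ 5.1000 · 0.2827 ≃ 1.4417
Margin = 2.576 · 1.4417 ≃ 3.7139

3.71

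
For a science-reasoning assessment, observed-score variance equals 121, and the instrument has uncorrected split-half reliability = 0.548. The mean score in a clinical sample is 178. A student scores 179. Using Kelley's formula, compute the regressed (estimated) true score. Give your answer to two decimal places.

178.71

r_full = 2·0.548 / (1 + 0.548) ≃ 0.7080
T̂ = r·X + (1 − r)·M = 0.7080·179 + 0.2920·178 ≃ 126.7339 + 51.9742 ≃ 178.7080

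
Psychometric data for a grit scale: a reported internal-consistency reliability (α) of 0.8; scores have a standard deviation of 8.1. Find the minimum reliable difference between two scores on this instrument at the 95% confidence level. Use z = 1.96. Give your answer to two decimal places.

10.04

SEM = 8.1000×√(1 − 0.8000) ≈ 3.6224
Standard error of the difference = 3.6224·√2 ≈ 5.1229
Smallest detectable difference = 1.96×5.1229 ≈ 10.0409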